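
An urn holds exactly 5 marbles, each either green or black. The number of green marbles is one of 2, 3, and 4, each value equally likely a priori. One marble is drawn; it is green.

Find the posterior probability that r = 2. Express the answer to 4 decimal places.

0.2222

For each hypothesis, P(data | H) works out to: P(data | r = 2) = (2/5) = 2/5; P(data | r = 3) = (3/5) = 3/5; P(data | r = 4) = (4/5) = 4/5.
Multiplying each by its prior: 1/3 · 2/5 = 2/15, 1/3 · 3/5 = 1/5, 1/3 · 4/5 = 4/15; with total 3/5.
So P(r = 2 | data) = (2/15) / (3/5) = 2/9.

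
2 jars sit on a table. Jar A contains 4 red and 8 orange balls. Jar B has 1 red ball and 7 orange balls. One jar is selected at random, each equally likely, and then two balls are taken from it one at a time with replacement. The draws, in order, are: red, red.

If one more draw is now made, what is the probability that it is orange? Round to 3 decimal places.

The likelihood of the observed sequence under each hypothesis: P(data | jar A) = (4/12)(4/12) = 0.11111; P(data | jar B) = (1/8)(1/8) = 0.015625.
Weighting by the prior gives 1/2 · 0.11111 = 0.055556, 1/2 · 0.015625 = 0.0078125; these sum to 0.063368.
Normalising, the posterior is P(jar A | data) = 0.87671, P(jar B | data) = 0.12329.
So P(orange next | data) = Σ P(orange next | H) P(H | data) = (2/3)(0.87671) + (7/8)(0.12329) = 0.69235.

0.692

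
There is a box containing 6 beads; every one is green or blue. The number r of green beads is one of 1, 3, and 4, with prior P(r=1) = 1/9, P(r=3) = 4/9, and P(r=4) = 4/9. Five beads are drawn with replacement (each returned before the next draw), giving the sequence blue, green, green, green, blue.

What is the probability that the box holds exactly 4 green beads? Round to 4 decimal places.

Compute the likelihood of the observed sequence for each case: P(data | r = 1) = (5/6)(1/6)(1/6)(1/6)(5/6) = 0.003215; P(data | r = 3) = (3/6)(3/6)(3/6)(3/6)(3/6) = 0.03125; P(data | r = 4) = (2/6)(4/6)(4/6)(4/6)(2/6) = 0.032922.
Multiplying each by its prior: 1/9 · 0.003215 = 0.00035722, 4/9 · 0.03125 = 0.013889, 4/9 · 0.032922 = 0.014632; summing to 0.028878.
Therefore the posterior P(r = 4 | data) = (0.014632) / (0.028878) = 0.50668.

0.5067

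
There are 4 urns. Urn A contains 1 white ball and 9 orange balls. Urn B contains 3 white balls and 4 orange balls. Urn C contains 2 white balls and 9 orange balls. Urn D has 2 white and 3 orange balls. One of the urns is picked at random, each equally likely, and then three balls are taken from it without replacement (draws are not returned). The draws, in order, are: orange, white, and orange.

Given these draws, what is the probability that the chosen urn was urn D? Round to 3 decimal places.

0.324

The likelihood of the observed sequence under each hypothesis: P(data | urn A) = (9/10)(1/9)(8/8) = 1/10; P(data | urn B) = (4/7)(3/6)(3/5) = 6/35; P(data | urn C) = (9/11)(2/10)(8/9) = 8/55; P(data | urn D) = (3/5)(2/4)(2/3) = 1/5.
Weighting by the prior gives 1/4 · 1/10 = 1/40, 1/4 · 6/35 = 3/70, 1/4 · 8/55 = 2/55, 1/4 · 1/5 = 1/20; these sum to 95/616.
By Bayes' rule, P(urn D | data) = (1/20) / (95/616) = 154/475.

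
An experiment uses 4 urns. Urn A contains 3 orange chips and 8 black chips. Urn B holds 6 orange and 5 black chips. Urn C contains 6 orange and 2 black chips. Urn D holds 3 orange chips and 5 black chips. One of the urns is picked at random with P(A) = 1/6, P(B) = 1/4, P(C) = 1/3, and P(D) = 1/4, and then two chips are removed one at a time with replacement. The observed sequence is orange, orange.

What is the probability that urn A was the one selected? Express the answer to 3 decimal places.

0.040

Compute the likelihood of the observed sequence for each case: P(data | urn A) = (3/11)(3/11) = 0.07438; P(data | urn B) = (6/11)(6/11) = 0.29752; P(data | urn C) = (6/8)(6/8) = 0.5625; P(data | urn D) = (3/8)(3/8) = 0.14062.
Multiplying each by its prior: 1/6 · 0.07438 = 0.012397, 1/4 · 0.29752 = 0.07438, 1/3 · 0.5625 = 0.1875, 1/4 · 0.14062 = 0.035156; with total 0.30943.
Hence P(urn A | data) = (0.012397) / (0.30943) = 0.040063.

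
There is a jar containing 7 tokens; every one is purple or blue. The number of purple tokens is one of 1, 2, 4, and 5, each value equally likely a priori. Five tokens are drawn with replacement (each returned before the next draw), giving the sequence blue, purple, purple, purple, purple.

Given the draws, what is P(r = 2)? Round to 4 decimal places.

0.0380

For each hypothesis, P(data | H) works out to: P(data | r = 1) = (6/7)(1/7)(1/7)(1/7)(1/7) = 0.00035699; P(data | r = 2) = (5/7)(2/7)(2/7)(2/7)(2/7) = 0.0047599; P(data | r = 4) = (3/7)(4/7)(4/7)(4/7)(4/7) = 0.045695; P(data | r = 5) = (2/7)(5/7)(5/7)(5/7)(5/7) = 0.074374.
Multiplying each by its prior: 1/4 · 0.00035699 = 8.9249e-05, 1/4 · 0.0047599 = 0.00119, 1/4 · 0.045695 = 0.011424, 1/4 · 0.074374 = 0.018593; these sum to 0.031296.
Therefore the posterior P(r = 2 | data) = (0.00119) / (0.031296) = 0.038023.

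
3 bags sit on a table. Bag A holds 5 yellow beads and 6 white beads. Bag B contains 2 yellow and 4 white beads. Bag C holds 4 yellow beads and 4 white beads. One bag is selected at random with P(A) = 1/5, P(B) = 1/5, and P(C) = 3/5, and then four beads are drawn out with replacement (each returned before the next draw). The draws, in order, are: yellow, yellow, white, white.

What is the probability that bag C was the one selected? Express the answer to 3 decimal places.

The likelihood of the observed sequence under each hypothesis: P(data | bag A) = (5/11)(5/11)(6/11)(6/11) = 0.061471; P(data | bag B) = (2/6)(2/6)(4/6)(4/6) = 0.049383; P(data | bag C) = (4/8)(4/8)(4/8)(4/8) = 0.0625.
Weighting by the prior gives 1/5 · 0.061471 = 0.012294, 1/5 · 0.049383 = 0.0098765, 3/5 · 0.0625 = 0.0375; with total 0.059671.
Therefore the posterior P(bag C | data) = (0.0375) / (0.059671) = 0.62845.

0.628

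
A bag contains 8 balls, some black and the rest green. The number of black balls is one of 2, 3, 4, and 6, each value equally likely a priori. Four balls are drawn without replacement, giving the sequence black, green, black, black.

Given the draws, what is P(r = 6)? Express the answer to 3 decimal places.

For each hypothesis, P(data | H) works out to: P(data | r = 2) = (2/8)(6/7)(1/6)(0/5) = 0; P(data | r = 3) = (3/8)(5/7)(2/6)(1/5) = 0.017857; P(data | r = 4) = (4/8)(4/7)(3/6)(2/5) = 0.057143; P(data | r = 6) = (6/8)(2/7)(5/6)(4/5) = 0.14286.
Weighting by the prior gives 1/4 · 0 = 0, 1/4 · 0.017857 = 0.0044643, 1/4 · 0.057143 = 0.014286, 1/4 · 0.14286 = 0.035714; with total 0.054464.
By Bayes' rule, P(r = 6 | data) = (0.035714) / (0.054464) = 0.65574.

0.656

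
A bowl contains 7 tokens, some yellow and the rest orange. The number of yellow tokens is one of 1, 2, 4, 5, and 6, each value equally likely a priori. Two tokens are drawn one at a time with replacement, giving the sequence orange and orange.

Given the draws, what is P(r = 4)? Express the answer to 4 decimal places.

Under each hypothesis, the probability of the observed sequence is: P(data | r = 1) = (6/7)(6/7) = 36/49; P(data | r = 2) = (5/7)(5/7) = 25/49; P(data | r = 4) = (3/7)(3/7) = 9/49; P(data | r = 5) = (2/7)(2/7) = 4/49; P(data | r = 6) = (1/7)(1/7) = 1/49.
Multiplying each by its prior: 1/5 · 36/49 = 36/245, 1/5 · 25/49 = 5/49, 1/5 · 9/49 = 9/245, 1/5 · 4/49 = 4/245, 1/5 · 1/49 = 1/245; with total 15/49.
So P(r = 4 | data) = (9/245) / (15/49) = 3/25.

0.1200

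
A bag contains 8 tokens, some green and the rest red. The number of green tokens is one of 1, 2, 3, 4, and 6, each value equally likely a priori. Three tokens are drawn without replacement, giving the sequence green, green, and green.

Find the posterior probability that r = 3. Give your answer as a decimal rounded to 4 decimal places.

0.0400

Under each hypothesis, the probability of the observed sequence is: P(data | r = 1) = (1/8)(0/7) = 0; P(data | r = 2) = (2/8)(1/7)(0/6) = 0; P(data | r = 3) = (3/8)(2/7)(1/6) = 1/56; P(data | r = 4) = (4/8)(3/7)(2/6) = 1/14; P(data | r = 6) = (6/8)(5/7)(4/6) = 5/14.
The prior-weighted likelihoods are 1/5 · 0 = 0, 1/5 · 0 = 0, 1/5 · 1/56 = 1/280, 1/5 · 1/14 = 1/70, 1/5 · 5/14 = 1/14; these sum to 5/56.
So P(r = 3 | data) = (1/280) / (5/56) = 1/25.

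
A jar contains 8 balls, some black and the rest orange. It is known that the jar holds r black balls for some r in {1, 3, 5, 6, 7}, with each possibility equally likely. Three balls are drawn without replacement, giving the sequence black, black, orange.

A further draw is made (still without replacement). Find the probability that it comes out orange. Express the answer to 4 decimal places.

The likelihood of the observed sequence under each hypothesis: P(data | r = 1) = (1/8)(0/7) = 0; P(data | r = 3) = (3/8)(2/7)(5/6) = 5/56; P(data | r = 5) = (5/8)(4/7)(3/6) = 5/28; P(data | r = 6) = (6/8)(5/7)(2/6) = 5/28; P(data | r = 7) = (7/8)(6/7)(1/6) = 1/8.
The prior-weighted likelihoods are 1/5 · 0 = 0, 1/5 · 5/56 = 1/56, 1/5 · 5/28 = 1/28, 1/5 · 5/28 = 1/28, 1/5 · 1/8 = 1/40; with total 4/35.
Dividing through by the total gives posterior P(r = 1 | data) = 0, P(r = 3 | data) = 5/32, P(r = 5 | data) = 5/16, P(r = 6 | data) = 5/16, P(r = 7 | data) = 7/32.
Averaging over the posterior, P(orange next | data) = (4/5)(5/32) + (2/5)(5/16) + (1/5)(5/16) + (0)(7/32) = 5/16.

0.3125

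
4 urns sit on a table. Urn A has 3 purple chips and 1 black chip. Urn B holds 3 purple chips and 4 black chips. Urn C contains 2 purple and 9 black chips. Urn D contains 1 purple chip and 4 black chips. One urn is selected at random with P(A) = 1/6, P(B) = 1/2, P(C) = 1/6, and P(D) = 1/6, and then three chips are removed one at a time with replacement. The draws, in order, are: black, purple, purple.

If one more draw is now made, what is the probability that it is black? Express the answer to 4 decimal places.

Compute the likelihood of the observed sequence for each case: P(data | urn A) = (1/4)(3/4)(3/4) = 0.14062; P(data | urn B) = (4/7)(3/7)(3/7) = 0.10496; P(data | urn C) = (9/11)(2/11)(2/11) = 0.027047; P(data | urn D) = (4/5)(1/5)(1/5) = 0.032.
The prior-weighted likelihoods are 1/6 · 0.14062 = 0.023438, 1/2 · 0.10496 = 0.052478, 1/6 · 0.027047 = 0.0045079, 1/6 · 0.032 = 0.0053333; with total 0.085757.
The posterior is then P(urn A | data) = 0.2733, P(urn B | data) = 0.61194, P(urn C | data) = 0.052566, P(urn D | data) = 0.062191.
So P(black next | data) = Σ P(black next | H) P(H | data) = (1/4)(0.2733) + (4/7)(0.61194) + (9/11)(0.052566) + (4/5)(0.062191) = 0.51077.

0.5108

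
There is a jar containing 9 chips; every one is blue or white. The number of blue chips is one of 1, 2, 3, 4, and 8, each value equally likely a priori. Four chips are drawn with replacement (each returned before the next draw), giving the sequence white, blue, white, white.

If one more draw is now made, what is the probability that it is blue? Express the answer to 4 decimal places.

0.2781

For each hypothesis, P(data | H) works out to: P(data | r = 1) = (8/9)(1/9)(8/9)(8/9) = 0.078037; P(data | r = 2) = (7/9)(2/9)(7/9)(7/9) = 0.10456; P(data | r = 3) = (6/9)(3/9)(6/9)(6/9) = 0.098765; P(data | r = 4) = (5/9)(4/9)(5/9)(5/9) = 0.076208; P(data | r = 8) = (1/9)(8/9)(1/9)(1/9) = 0.0012193.
The prior-weighted likelihoods are 1/5 · 0.078037 = 0.015607, 1/5 · 0.10456 = 0.020911, 1/5 · 0.098765 = 0.019753, 1/5 · 0.076208 = 0.015242, 1/5 · 0.0012193 = 0.00024387; summing to 0.071757.
Dividing through by the total gives posterior P(r = 1 | data) = 0.2175, P(r = 2 | data) = 0.29142, P(r = 3 | data) = 0.27528, P(r = 4 | data) = 0.2124, P(r = 8 | data) = 0.0033985.
The predictive probability is P(blue next | data) = (1/9)(0.2175) + (2/9)(0.29142) + (1/3)(0.27528) + (4/9)(0.2124) + (8/9)(0.0033985) = 0.27811.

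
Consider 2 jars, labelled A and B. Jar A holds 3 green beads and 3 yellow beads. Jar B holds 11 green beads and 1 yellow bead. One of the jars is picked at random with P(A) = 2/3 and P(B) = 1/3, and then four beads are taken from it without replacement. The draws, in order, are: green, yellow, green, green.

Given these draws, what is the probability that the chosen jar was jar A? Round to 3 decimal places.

0.545

Under each hypothesis, the probability of the observed sequence is: P(data | jar A) = (3/6)(3/5)(2/4)(1/3) = 1/20; P(data | jar B) = (11/12)(1/11)(10/10)(9/9) = 1/12.
Weighting by the prior gives 2/3 · 1/20 = 1/30, 1/3 · 1/12 = 1/36; with total 11/180.
By Bayes' rule, P(jar A | data) = (1/30) / (11/180) = 6/11.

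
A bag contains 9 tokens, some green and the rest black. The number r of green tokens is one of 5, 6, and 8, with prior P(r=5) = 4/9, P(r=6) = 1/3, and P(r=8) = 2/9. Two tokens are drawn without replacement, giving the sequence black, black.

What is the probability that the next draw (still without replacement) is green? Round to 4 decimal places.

0.7532

For each hypothesis, P(data | H) works out to: P(data | r = 5) = (4/9)(3/8) = 1/6; P(data | r = 6) = (3/9)(2/8) = 1/12; P(data | r = 8) = (1/9)(0/8) = 0.
Multiplying each by its prior: 4/9 · 1/6 = 2/27, 1/3 · 1/12 = 1/36, 2/9 · 0 = 0; summing to 11/108.
Normalising, the posterior is P(r = 5 | data) = 8/11, P(r = 6 | data) = 3/11, P(r = 8 | data) = 0.
So P(green next | data) = Σ P(green next | H) P(H | data) = (5/7)(8/11) + (6/7)(3/11) = 58/77.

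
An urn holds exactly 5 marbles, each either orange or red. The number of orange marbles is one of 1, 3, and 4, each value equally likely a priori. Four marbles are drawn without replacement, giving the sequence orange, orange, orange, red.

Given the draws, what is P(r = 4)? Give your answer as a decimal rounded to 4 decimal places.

0.6667

For each hypothesis, P(data | H) works out to: P(data | r = 1) = (1/5)(0/4) = 0; P(data | r = 3) = (3/5)(2/4)(1/3)(2/2) = 1/10; P(data | r = 4) = (4/5)(3/4)(2/3)(1/2) = 1/5.
Weighting by the prior gives 1/3 · 0 = 0, 1/3 · 1/10 = 1/30, 1/3 · 1/5 = 1/15; these sum to 1/10.
By Bayes' rule, P(r = 4 | data) = (1/15) / (1/10) = 2/3.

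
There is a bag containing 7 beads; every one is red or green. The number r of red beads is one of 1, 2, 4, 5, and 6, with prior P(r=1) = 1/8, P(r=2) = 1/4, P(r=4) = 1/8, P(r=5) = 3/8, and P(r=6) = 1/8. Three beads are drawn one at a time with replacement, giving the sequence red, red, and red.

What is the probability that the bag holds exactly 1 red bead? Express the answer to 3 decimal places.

The likelihood of the observed sequence under each hypothesis: P(data | r = 1) = (1/7)(1/7)(1/7) = 0.0029155; P(data | r = 2) = (2/7)(2/7)(2/7) = 0.023324; P(data | r = 4) = (4/7)(4/7)(4/7) = 0.18659; P(data | r = 5) = (5/7)(5/7)(5/7) = 0.36443; P(data | r = 6) = (6/7)(6/7)(6/7) = 0.62974.
Multiplying each by its prior: 1/8 · 0.0029155 = 0.00036443, 1/4 · 0.023324 = 0.0058309, 1/8 · 0.18659 = 0.023324, 3/8 · 0.36443 = 0.13666, 1/8 · 0.62974 = 0.078717; summing to 0.2449.
By Bayes' rule, P(r = 1 | data) = (0.00036443) / (0.2449) = 0.0014881.

0.001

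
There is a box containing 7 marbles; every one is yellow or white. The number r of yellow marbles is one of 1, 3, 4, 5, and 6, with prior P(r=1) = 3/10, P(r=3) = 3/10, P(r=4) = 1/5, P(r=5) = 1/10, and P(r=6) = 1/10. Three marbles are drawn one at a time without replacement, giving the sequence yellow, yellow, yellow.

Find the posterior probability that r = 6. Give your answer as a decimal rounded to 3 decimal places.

0.488

For each hypothesis, P(data | H) works out to: P(data | r = 1) = (1/7)(0/6) = 0; P(data | r = 3) = (3/7)(2/6)(1/5) = 1/35; P(data | r = 4) = (4/7)(3/6)(2/5) = 4/35; P(data | r = 5) = (5/7)(4/6)(3/5) = 2/7; P(data | r = 6) = (6/7)(5/6)(4/5) = 4/7.
The prior-weighted likelihoods are 3/10 · 0 = 0, 3/10 · 1/35 = 3/350, 1/5 · 4/35 = 4/175, 1/10 · 2/7 = 1/35, 1/10 · 4/7 = 2/35; with total 41/350.
By Bayes' rule, P(r = 6 | data) = (2/35) / (41/350) = 20/41.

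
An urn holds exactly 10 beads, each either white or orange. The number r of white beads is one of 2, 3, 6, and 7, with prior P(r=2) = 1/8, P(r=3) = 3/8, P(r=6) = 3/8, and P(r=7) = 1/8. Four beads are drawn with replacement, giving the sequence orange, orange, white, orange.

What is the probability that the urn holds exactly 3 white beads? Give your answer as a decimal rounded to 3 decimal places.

The likelihood of the observed sequence under each hypothesis: P(data | r = 2) = (8/10)(8/10)(2/10)(8/10) = 0.1024; P(data | r = 3) = (7/10)(7/10)(3/10)(7/10) = 0.1029; P(data | r = 6) = (4/10)(4/10)(6/10)(4/10) = 0.0384; P(data | r = 7) = (3/10)(3/10)(7/10)(3/10) = 0.0189.
Multiplying each by its prior: 1/8 · 0.1024 = 0.0128, 3/8 · 0.1029 = 0.038587, 3/8 · 0.0384 = 0.0144, 1/8 · 0.0189 = 0.0023625; summing to 0.06815.
Hence P(r = 3 | data) = (0.038587) / (0.06815) = 0.56621.

0.566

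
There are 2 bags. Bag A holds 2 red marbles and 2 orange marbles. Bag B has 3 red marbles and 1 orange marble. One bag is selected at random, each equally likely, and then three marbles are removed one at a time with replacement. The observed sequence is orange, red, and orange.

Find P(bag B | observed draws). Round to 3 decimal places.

0.273

The likelihood of the observed sequence under each hypothesis: P(data | bag A) = (2/4)(2/4)(2/4) = 1/8; P(data | bag B) = (1/4)(3/4)(1/4) = 3/64.
The prior-weighted likelihoods are 1/2 · 1/8 = 1/16, 1/2 · 3/64 = 3/128; these sum to 11/128.
By Bayes' rule, P(bag B | data) = (3/128) / (11/128) = 3/11.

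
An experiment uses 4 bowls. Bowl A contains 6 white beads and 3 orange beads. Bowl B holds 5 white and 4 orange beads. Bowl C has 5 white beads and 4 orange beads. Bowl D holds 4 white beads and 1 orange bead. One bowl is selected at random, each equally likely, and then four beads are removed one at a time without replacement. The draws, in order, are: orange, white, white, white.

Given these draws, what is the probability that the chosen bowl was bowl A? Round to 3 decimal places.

For each hypothesis, P(data | H) works out to: P(data | bowl A) = (3/9)(6/8)(5/7)(4/6) = 5/42; P(data | bowl B) = (4/9)(5/8)(4/7)(3/6) = 5/63; P(data | bowl C) = (4/9)(5/8)(4/7)(3/6) = 5/63; P(data | bowl D) = (1/5)(4/4)(3/3)(2/2) = 1/5.
Multiplying each by its prior: 1/4 · 5/42 = 5/168, 1/4 · 5/63 = 5/252, 1/4 · 5/63 = 5/252, 1/4 · 1/5 = 1/20; with total 43/360.
Hence P(bowl A | data) = (5/168) / (43/360) = 75/301.

0.249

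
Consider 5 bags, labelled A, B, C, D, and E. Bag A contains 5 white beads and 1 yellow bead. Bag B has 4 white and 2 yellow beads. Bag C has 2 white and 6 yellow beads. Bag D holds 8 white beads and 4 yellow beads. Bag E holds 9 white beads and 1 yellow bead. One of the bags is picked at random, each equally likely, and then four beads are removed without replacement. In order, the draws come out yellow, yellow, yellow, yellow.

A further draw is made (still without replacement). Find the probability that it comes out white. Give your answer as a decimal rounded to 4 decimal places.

0.5047

For each hypothesis, P(data | H) works out to: P(data | bag A) = (1/6)(0/5) = 0; P(data | bag B) = (2/6)(1/5)(0/4) = 0; P(data | bag C) = (6/8)(5/7)(4/6)(3/5) = 0.21429; P(data | bag D) = (4/12)(3/11)(2/10)(1/9) = 0.0020202; P(data | bag E) = (1/10)(0/9) = 0.
The prior-weighted likelihoods are 1/5 · 0 = 0, 1/5 · 0 = 0, 1/5 · 0.21429 = 0.042857, 1/5 · 0.0020202 = 0.00040404, 1/5 · 0 = 0; these sum to 0.043261.
Normalising, the posterior is P(bag A | data) = 0, P(bag B | data) = 0, P(bag C | data) = 0.99066, P(bag D | data) = 0.0093396, P(bag E | data) = 0.
Averaging over the posterior, P(white next | data) = (1/2)(0.99066) + (1)(0.0093396) = 0.50467.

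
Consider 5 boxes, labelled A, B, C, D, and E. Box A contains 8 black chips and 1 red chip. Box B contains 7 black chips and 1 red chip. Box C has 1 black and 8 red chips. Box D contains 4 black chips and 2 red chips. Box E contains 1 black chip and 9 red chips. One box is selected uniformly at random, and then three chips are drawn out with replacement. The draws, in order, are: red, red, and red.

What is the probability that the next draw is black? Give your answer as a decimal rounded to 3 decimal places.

0.121

Compute the likelihood of the observed sequence for each case: P(data | box A) = (1/9)(1/9)(1/9) = 0.0013717; P(data | box B) = (1/8)(1/8)(1/8) = 0.0019531; P(data | box C) = (8/9)(8/9)(8/9) = 0.70233; P(data | box D) = (2/6)(2/6)(2/6) = 0.037037; P(data | box E) = (9/10)(9/10)(9/10) = 0.729.
The prior-weighted likelihoods are 1/5 · 0.0013717 = 0.00027435, 1/5 · 0.0019531 = 0.00039063, 1/5 · 0.70233 = 0.14047, 1/5 · 0.037037 = 0.0074074, 1/5 · 0.729 = 0.1458; with total 0.29434.
Normalising, the posterior is P(box A | data) = 0.00093208, P(box B | data) = 0.0013271, P(box C | data) = 0.47723, P(box D | data) = 0.025166, P(box E | data) = 0.49535.
So P(black next | data) = Σ P(black next | H) P(H | data) = (8/9)(0.00093208) + (7/8)(0.0013271) + (1/9)(0.47723) + (2/3)(0.025166) + (1/10)(0.49535) = 0.12133.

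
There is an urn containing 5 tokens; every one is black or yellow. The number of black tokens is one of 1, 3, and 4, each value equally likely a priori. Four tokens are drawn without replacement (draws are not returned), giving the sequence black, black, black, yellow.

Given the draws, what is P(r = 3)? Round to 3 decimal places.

The likelihood of the observed sequence under each hypothesis: P(data | r = 1) = (1/5)(0/4) = 0; P(data | r = 3) = (3/5)(2/4)(1/3)(2/2) = 1/10; P(data | r = 4) = (4/5)(3/4)(2/3)(1/2) = 1/5.
Weighting by the prior gives 1/3 · 0 = 0, 1/3 · 1/10 = 1/30, 1/3 · 1/5 = 1/15; with total 1/10.
So P(r = 3 | data) = (1/30) / (1/10) = 1/3.

0.333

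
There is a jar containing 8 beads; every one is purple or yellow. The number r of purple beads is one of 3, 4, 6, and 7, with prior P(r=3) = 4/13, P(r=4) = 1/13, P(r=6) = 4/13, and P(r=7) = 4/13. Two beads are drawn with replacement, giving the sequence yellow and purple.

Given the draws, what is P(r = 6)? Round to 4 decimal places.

0.3158

Compute the likelihood of the observed sequence for each case: P(data | r = 3) = (5/8)(3/8) = 15/64; P(data | r = 4) = (4/8)(4/8) = 1/4; P(data | r = 6) = (2/8)(6/8) = 3/16; P(data | r = 7) = (1/8)(7/8) = 7/64.
The prior-weighted likelihoods are 4/13 · 15/64 = 15/208, 1/13 · 1/4 = 1/52, 4/13 · 3/16 = 3/52, 4/13 · 7/64 = 7/208; with total 19/104.
Hence P(r = 6 | data) = (3/52) / (19/104) = 6/19.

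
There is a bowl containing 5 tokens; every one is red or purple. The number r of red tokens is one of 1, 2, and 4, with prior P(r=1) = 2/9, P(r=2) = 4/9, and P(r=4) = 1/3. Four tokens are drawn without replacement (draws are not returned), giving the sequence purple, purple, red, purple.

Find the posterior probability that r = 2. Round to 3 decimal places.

0.500

Compute the likelihood of the observed sequence for each case: P(data | r = 1) = (4/5)(3/4)(1/3)(2/2) = 1/5; P(data | r = 2) = (3/5)(2/4)(2/3)(1/2) = 1/10; P(data | r = 4) = (1/5)(0/4) = 0.
Weighting by the prior gives 2/9 · 1/5 = 2/45, 4/9 · 1/10 = 2/45, 1/3 · 0 = 0; with total 4/45.
So P(r = 2 | data) = (2/45) / (4/45) = 1/2.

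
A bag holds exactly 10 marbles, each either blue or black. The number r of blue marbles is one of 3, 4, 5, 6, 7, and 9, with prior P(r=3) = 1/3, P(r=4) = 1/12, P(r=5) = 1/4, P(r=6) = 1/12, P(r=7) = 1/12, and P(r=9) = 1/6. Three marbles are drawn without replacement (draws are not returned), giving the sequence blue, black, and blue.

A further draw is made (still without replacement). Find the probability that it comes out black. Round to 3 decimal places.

For each hypothesis, P(data | H) works out to: P(data | r = 3) = (3/10)(7/9)(2/8) = 7/120; P(data | r = 4) = (4/10)(6/9)(3/8) = 1/10; P(data | r = 5) = (5/10)(5/9)(4/8) = 5/36; P(data | r = 6) = (6/10)(4/9)(5/8) = 1/6; P(data | r = 7) = (7/10)(3/9)(6/8) = 7/40; P(data | r = 9) = (9/10)(1/9)(8/8) = 1/10.
Weighting by the prior gives 1/3 · 7/120 = 7/360, 1/12 · 1/10 = 1/120, 1/4 · 5/36 = 5/144, 1/12 · 1/6 = 1/72, 1/12 · 7/40 = 7/480, 1/6 · 1/10 = 1/60; these sum to 31/288.
The posterior is then P(r = 3 | data) = 28/155, P(r = 4 | data) = 12/155, P(r = 5 | data) = 10/31, P(r = 6 | data) = 4/31, P(r = 7 | data) = 21/155, P(r = 9 | data) = 24/155.
Averaging over the posterior, P(black next | data) = (6/7)(28/155) + (5/7)(12/155) + (4/7)(10/31) + (3/7)(4/31) + (2/7)(21/155) + (0)(24/155) = 106/217.

0.488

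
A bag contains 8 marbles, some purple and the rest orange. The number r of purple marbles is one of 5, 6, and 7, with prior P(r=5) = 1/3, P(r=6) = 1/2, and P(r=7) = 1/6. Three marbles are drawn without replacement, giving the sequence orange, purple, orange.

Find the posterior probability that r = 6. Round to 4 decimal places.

For each hypothesis, P(data | H) works out to: P(data | r = 5) = (3/8)(5/7)(2/6) = 5/56; P(data | r = 6) = (2/8)(6/7)(1/6) = 1/28; P(data | r = 7) = (1/8)(7/7)(0/6) = 0.
The prior-weighted likelihoods are 1/3 · 5/56 = 5/168, 1/2 · 1/28 = 1/56, 1/6 · 0 = 0; summing to 1/21.
Therefore the posterior P(r = 6 | data) = (1/56) / (1/21) = 3/8.

0.3750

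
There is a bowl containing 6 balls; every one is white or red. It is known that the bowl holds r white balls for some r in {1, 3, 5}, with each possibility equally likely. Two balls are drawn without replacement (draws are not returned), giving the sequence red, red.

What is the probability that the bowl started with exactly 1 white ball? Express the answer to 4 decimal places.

Compute the likelihood of the observed sequence for each case: P(data | r = 1) = (5/6)(4/5) = 2/3; P(data | r = 3) = (3/6)(2/5) = 1/5; P(data | r = 5) = (1/6)(0/5) = 0.
The prior-weighted likelihoods are 1/3 · 2/3 = 2/9, 1/3 · 1/5 = 1/15, 1/3 · 0 = 0; with total 13/45.
Hence P(r = 1 | data) = (2/9) / (13/45) = 10/13.

0.7692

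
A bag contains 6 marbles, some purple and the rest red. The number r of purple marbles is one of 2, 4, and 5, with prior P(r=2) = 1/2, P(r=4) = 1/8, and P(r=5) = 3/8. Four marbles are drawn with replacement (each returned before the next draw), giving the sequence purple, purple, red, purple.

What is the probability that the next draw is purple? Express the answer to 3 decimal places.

The likelihood of the observed sequence under each hypothesis: P(data | r = 2) = (2/6)(2/6)(4/6)(2/6) = 0.024691; P(data | r = 4) = (4/6)(4/6)(2/6)(4/6) = 0.098765; P(data | r = 5) = (5/6)(5/6)(1/6)(5/6) = 0.096451.
The prior-weighted likelihoods are 1/2 · 0.024691 = 0.012346, 1/8 · 0.098765 = 0.012346, 3/8 · 0.096451 = 0.036169; with total 0.06086.
Dividing through by the total gives posterior P(r = 2 | data) = 0.20285, P(r = 4 | data) = 0.20285, P(r = 5 | data) = 0.59429.
So P(purple next | data) = Σ P(purple next | H) P(H | data) = (1/3)(0.20285) + (2/3)(0.20285) + (5/6)(0.59429) = 0.6981.

0.698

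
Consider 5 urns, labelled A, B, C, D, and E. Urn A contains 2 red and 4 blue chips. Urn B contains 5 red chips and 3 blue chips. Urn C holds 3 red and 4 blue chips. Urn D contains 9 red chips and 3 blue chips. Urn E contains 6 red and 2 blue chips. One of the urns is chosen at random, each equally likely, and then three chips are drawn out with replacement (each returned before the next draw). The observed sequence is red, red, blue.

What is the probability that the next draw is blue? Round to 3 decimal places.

0.387

Under each hypothesis, the probability of the observed sequence is: P(data | urn A) = (2/6)(2/6)(4/6) = 0.074074; P(data | urn B) = (5/8)(5/8)(3/8) = 0.14648; P(data | urn C) = (3/7)(3/7)(4/7) = 0.10496; P(data | urn D) = (9/12)(9/12)(3/12) = 0.14062; P(data | urn E) = (6/8)(6/8)(2/8) = 0.14062.
Multiplying each by its prior: 1/5 · 0.074074 = 0.014815, 1/5 · 0.14648 = 0.029297, 1/5 · 0.10496 = 0.020991, 1/5 · 0.14062 = 0.028125, 1/5 · 0.14062 = 0.028125; with total 0.12135.
Dividing through by the total gives posterior P(urn A | data) = 0.12208, P(urn B | data) = 0.24142, P(urn C | data) = 0.17298, P(urn D | data) = 0.23176, P(urn E | data) = 0.23176.
So P(blue next | data) = Σ P(blue next | H) P(H | data) = (2/3)(0.12208) + (3/8)(0.24142) + (4/7)(0.17298) + (1/4)(0.23176) + (1/4)(0.23176) = 0.38664.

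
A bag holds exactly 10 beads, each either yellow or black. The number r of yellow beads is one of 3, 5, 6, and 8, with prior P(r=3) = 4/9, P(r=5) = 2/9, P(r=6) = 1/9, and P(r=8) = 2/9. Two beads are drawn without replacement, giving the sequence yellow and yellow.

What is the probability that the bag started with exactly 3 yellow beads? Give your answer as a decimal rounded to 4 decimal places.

The likelihood of the observed sequence under each hypothesis: P(data | r = 3) = (3/10)(2/9) = 1/15; P(data | r = 5) = (5/10)(4/9) = 2/9; P(data | r = 6) = (6/10)(5/9) = 1/3; P(data | r = 8) = (8/10)(7/9) = 28/45.
Multiplying each by its prior: 4/9 · 1/15 = 4/135, 2/9 · 2/9 = 4/81, 1/9 · 1/3 = 1/27, 2/9 · 28/45 = 56/405; with total 103/405.
Hence P(r = 3 | data) = (4/135) / (103/405) = 12/103.

0.1165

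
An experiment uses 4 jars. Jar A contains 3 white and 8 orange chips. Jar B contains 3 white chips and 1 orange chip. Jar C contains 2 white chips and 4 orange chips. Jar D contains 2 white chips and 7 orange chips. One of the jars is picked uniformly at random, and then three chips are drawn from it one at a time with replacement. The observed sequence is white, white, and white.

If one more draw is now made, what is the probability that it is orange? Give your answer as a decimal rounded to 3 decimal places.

0.313

The likelihood of the observed sequence under each hypothesis: P(data | jar A) = (3/11)(3/11)(3/11) = 0.020285; P(data | jar B) = (3/4)(3/4)(3/4) = 0.42188; P(data | jar C) = (2/6)(2/6)(2/6) = 0.037037; P(data | jar D) = (2/9)(2/9)(2/9) = 0.010974.
The prior-weighted likelihoods are 1/4 · 0.020285 = 0.0050714, 1/4 · 0.42188 = 0.10547, 1/4 · 0.037037 = 0.0092593, 1/4 · 0.010974 = 0.0027435; with total 0.12254.
Dividing through by the total gives posterior P(jar A | data) = 0.041384, P(jar B | data) = 0.86067, P(jar C | data) = 0.075559, P(jar D | data) = 0.022388.
So P(orange next | data) = Σ P(orange next | H) P(H | data) = (8/11)(0.041384) + (1/4)(0.86067) + (2/3)(0.075559) + (7/9)(0.022388) = 0.31305.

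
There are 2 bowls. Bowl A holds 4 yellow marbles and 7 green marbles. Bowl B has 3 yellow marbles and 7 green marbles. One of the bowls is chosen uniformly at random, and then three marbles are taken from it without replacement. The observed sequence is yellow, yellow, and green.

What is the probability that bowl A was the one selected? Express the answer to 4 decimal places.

0.5926

For each hypothesis, P(data | H) works out to: P(data | bowl A) = (4/11)(3/10)(7/9) = 14/165; P(data | bowl B) = (3/10)(2/9)(7/8) = 7/120.
Weighting by the prior gives 1/2 · 14/165 = 7/165, 1/2 · 7/120 = 7/240; with total 63/880.
So P(bowl A | data) = (7/165) / (63/880) = 16/27.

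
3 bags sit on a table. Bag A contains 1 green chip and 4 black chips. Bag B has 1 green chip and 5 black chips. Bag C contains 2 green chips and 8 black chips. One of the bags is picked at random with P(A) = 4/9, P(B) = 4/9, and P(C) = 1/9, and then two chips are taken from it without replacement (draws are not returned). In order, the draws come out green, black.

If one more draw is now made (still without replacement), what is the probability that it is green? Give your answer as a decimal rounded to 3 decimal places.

Under each hypothesis, the probability of the observed sequence is: P(data | bag A) = (1/5)(4/4) = 1/5; P(data | bag B) = (1/6)(5/5) = 1/6; P(data | bag C) = (2/10)(8/9) = 8/45.
Multiplying each by its prior: 4/9 · 1/5 = 4/45, 4/9 · 1/6 = 2/27, 1/9 · 8/45 = 8/405; these sum to 74/405.
The posterior is then P(bag A | data) = 18/37, P(bag B | data) = 15/37, P(bag C | data) = 4/37.
Averaging over the posterior, P(green next | data) = (0)(18/37) + (0)(15/37) + (1/8)(4/37) = 1/74.

0.014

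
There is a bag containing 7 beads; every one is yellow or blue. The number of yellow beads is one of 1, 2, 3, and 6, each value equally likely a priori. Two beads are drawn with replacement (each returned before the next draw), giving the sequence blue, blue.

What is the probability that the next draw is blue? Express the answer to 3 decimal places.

0.744

The likelihood of the observed sequence under each hypothesis: P(data | r = 1) = (6/7)(6/7) = 36/49; P(data | r = 2) = (5/7)(5/7) = 25/49; P(data | r = 3) = (4/7)(4/7) = 16/49; P(data | r = 6) = (1/7)(1/7) = 1/49.
Weighting by the prior gives 1/4 · 36/49 = 9/49, 1/4 · 25/49 = 25/196, 1/4 · 16/49 = 4/49, 1/4 · 1/49 = 1/196; summing to 39/98.
Normalising, the posterior is P(r = 1 | data) = 6/13, P(r = 2 | data) = 25/78, P(r = 3 | data) = 8/39, P(r = 6 | data) = 1/78.
Averaging over the posterior, P(blue next | data) = (6/7)(6/13) + (5/7)(25/78) + (4/7)(8/39) + (1/7)(1/78) = 29/39.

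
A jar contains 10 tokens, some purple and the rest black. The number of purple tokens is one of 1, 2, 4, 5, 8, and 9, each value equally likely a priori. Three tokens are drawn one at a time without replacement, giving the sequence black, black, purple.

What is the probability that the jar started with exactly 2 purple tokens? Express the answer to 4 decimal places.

0.2667

The likelihood of the observed sequence under each hypothesis: P(data | r = 1) = (9/10)(8/9)(1/8) = 1/10; P(data | r = 2) = (8/10)(7/9)(2/8) = 7/45; P(data | r = 4) = (6/10)(5/9)(4/8) = 1/6; P(data | r = 5) = (5/10)(4/9)(5/8) = 5/36; P(data | r = 8) = (2/10)(1/9)(8/8) = 1/45; P(data | r = 9) = (1/10)(0/9) = 0.
Weighting by the prior gives 1/6 · 1/10 = 1/60, 1/6 · 7/45 = 7/270, 1/6 · 1/6 = 1/36, 1/6 · 5/36 = 5/216, 1/6 · 1/45 = 1/270, 1/6 · 0 = 0; summing to 7/72.
Hence P(r = 2 | data) = (7/270) / (7/72) = 4/15.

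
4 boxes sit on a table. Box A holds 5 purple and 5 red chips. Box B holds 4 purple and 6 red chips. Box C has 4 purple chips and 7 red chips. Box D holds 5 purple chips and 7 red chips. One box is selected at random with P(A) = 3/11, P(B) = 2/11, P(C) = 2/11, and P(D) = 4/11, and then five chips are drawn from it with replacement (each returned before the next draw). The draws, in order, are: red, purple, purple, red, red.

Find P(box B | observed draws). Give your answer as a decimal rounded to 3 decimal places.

0.187

For each hypothesis, P(data | H) works out to: P(data | box A) = (5/10)(5/10)(5/10)(5/10)(5/10) = 0.03125; P(data | box B) = (6/10)(4/10)(4/10)(6/10)(6/10) = 0.03456; P(data | box C) = (7/11)(4/11)(4/11)(7/11)(7/11) = 0.034076; P(data | box D) = (7/12)(5/12)(5/12)(7/12)(7/12) = 0.034461.
The prior-weighted likelihoods are 3/11 · 0.03125 = 0.0085227, 2/11 · 0.03456 = 0.0062836, 2/11 · 0.034076 = 0.0061957, 4/11 · 0.034461 = 0.012531; with total 0.033533.
So P(box B | data) = (0.0062836) / (0.033533) = 0.18738.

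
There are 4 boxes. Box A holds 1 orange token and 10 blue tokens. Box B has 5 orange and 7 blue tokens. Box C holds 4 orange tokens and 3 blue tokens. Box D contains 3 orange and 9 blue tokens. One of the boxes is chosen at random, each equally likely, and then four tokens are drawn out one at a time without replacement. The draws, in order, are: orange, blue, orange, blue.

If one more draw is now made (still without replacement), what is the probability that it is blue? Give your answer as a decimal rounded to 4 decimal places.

For each hypothesis, P(data | H) works out to: P(data | box A) = (1/11)(10/10)(0/9) = 0; P(data | box B) = (5/12)(7/11)(4/10)(6/9) = 0.070707; P(data | box C) = (4/7)(3/6)(3/5)(2/4) = 0.085714; P(data | box D) = (3/12)(9/11)(2/10)(8/9) = 0.036364.
Multiplying each by its prior: 1/4 · 0 = 0, 1/4 · 0.070707 = 0.017677, 1/4 · 0.085714 = 0.021429, 1/4 · 0.036364 = 0.0090909; these sum to 0.048196.
The posterior is then P(box A | data) = 0, P(box B | data) = 0.36677, P(box C | data) = 0.44461, P(box D | data) = 0.18862.
Averaging over the posterior, P(blue next | data) = (5/8)(0.36677) + (1/3)(0.44461) + (7/8)(0.18862) = 0.54248.

0.5425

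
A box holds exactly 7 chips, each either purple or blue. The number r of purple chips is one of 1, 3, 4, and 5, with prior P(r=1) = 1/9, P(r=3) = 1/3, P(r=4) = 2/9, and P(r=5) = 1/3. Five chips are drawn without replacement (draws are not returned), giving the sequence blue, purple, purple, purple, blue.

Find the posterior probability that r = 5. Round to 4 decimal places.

For each hypothesis, P(data | H) works out to: P(data | r = 1) = (6/7)(1/6)(0/5) = 0; P(data | r = 3) = (4/7)(3/6)(2/5)(1/4)(3/3) = 1/35; P(data | r = 4) = (3/7)(4/6)(3/5)(2/4)(2/3) = 2/35; P(data | r = 5) = (2/7)(5/6)(4/5)(3/4)(1/3) = 1/21.
Multiplying each by its prior: 1/9 · 0 = 0, 1/3 · 1/35 = 1/105, 2/9 · 2/35 = 4/315, 1/3 · 1/21 = 1/63; these sum to 4/105.
So P(r = 5 | data) = (1/63) / (4/105) = 5/12.

0.4167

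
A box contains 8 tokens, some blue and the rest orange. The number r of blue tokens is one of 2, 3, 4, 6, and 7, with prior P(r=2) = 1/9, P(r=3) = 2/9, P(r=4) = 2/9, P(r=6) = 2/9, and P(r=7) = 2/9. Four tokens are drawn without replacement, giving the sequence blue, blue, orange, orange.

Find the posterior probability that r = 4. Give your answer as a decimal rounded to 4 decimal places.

0.4068

Under each hypothesis, the probability of the observed sequence is: P(data | r = 2) = (2/8)(1/7)(6/6)(5/5) = 0.035714; P(data | r = 3) = (3/8)(2/7)(5/6)(4/5) = 0.071429; P(data | r = 4) = (4/8)(3/7)(4/6)(3/5) = 0.085714; P(data | r = 6) = (6/8)(5/7)(2/6)(1/5) = 0.035714; P(data | r = 7) = (7/8)(6/7)(1/6)(0/5) = 0.
Weighting by the prior gives 1/9 · 0.035714 = 0.0039683, 2/9 · 0.071429 = 0.015873, 2/9 · 0.085714 = 0.019048, 2/9 · 0.035714 = 0.0079365, 2/9 · 0 = 0; with total 0.046825.
Therefore the posterior P(r = 4 | data) = (0.019048) / (0.046825) = 0.40678.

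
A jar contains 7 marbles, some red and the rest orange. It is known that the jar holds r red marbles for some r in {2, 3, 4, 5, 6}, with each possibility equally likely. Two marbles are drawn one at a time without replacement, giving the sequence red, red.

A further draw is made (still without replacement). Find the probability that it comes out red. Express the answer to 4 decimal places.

0.6000

The likelihood of the observed sequence under each hypothesis: P(data | r = 2) = (2/7)(1/6) = 1/21; P(data | r = 3) = (3/7)(2/6) = 1/7; P(data | r = 4) = (4/7)(3/6) = 2/7; P(data | r = 5) = (5/7)(4/6) = 10/21; P(data | r = 6) = (6/7)(5/6) = 5/7.
Weighting by the prior gives 1/5 · 1/21 = 1/105, 1/5 · 1/7 = 1/35, 1/5 · 2/7 = 2/35, 1/5 · 10/21 = 2/21, 1/5 · 5/7 = 1/7; these sum to 1/3.
The posterior is then P(r = 2 | data) = 1/35, P(r = 3 | data) = 3/35, P(r = 4 | data) = 6/35, P(r = 5 | data) = 2/7, P(r = 6 | data) = 3/7.
The predictive probability is P(red next | data) = (0)(1/35) + (1/5)(3/35) + (2/5)(6/35) + (3/5)(2/7) + (4/5)(3/7) = 3/5.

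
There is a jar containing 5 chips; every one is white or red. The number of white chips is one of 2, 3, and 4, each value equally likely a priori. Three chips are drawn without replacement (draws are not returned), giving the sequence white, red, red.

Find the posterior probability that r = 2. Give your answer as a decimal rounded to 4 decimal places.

0.6667

The likelihood of the observed sequence under each hypothesis: P(data | r = 2) = (2/5)(3/4)(2/3) = 1/5; P(data | r = 3) = (3/5)(2/4)(1/3) = 1/10; P(data | r = 4) = (4/5)(1/4)(0/3) = 0.
Multiplying each by its prior: 1/3 · 1/5 = 1/15, 1/3 · 1/10 = 1/30, 1/3 · 0 = 0; summing to 1/10.
So P(r = 2 | data) = (1/15) / (1/10) = 2/3.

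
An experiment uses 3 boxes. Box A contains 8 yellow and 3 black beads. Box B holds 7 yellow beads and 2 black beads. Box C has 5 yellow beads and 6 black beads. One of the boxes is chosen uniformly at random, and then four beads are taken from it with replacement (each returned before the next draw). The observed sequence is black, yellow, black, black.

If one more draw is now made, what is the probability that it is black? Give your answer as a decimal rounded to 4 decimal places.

0.4756

Compute the likelihood of the observed sequence for each case: P(data | box A) = (3/11)(8/11)(3/11)(3/11) = 0.014753; P(data | box B) = (2/9)(7/9)(2/9)(2/9) = 0.0085353; P(data | box C) = (6/11)(5/11)(6/11)(6/11) = 0.073765.
The prior-weighted likelihoods are 1/3 · 0.014753 = 0.0049177, 1/3 · 0.0085353 = 0.0028451, 1/3 · 0.073765 = 0.024588; these sum to 0.032351.
The posterior is then P(box A | data) = 0.15201, P(box B | data) = 0.087944, P(box C | data) = 0.76005.
So P(black next | data) = Σ P(black next | H) P(H | data) = (3/11)(0.15201) + (2/9)(0.087944) + (6/11)(0.76005) = 0.47557.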